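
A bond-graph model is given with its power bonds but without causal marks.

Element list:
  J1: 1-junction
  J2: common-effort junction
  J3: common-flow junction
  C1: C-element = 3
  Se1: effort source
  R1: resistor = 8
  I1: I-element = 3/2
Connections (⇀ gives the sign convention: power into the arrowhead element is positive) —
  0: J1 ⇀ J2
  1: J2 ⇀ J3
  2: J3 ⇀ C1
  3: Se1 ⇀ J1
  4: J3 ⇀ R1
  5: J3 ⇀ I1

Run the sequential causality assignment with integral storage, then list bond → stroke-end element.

β0 stroke at J2
β1 stroke at J3
β2 stroke at J3
β3 stroke at J1
β4 stroke at J3
β5 stroke at I1

#3 stroke at J1  (Se1: effort source, stroke at far end)
#0 stroke at J2  (J1 needs exactly one f-in)
#1 stroke at J3  (J2: bond 0 brought effort, rest push out)
#2 stroke at J3  (C1 integral (e out))
#5 stroke at I1  (I1 integral (f out))
#4 stroke at J3  (J3: bond 5 brought flow, rest push out)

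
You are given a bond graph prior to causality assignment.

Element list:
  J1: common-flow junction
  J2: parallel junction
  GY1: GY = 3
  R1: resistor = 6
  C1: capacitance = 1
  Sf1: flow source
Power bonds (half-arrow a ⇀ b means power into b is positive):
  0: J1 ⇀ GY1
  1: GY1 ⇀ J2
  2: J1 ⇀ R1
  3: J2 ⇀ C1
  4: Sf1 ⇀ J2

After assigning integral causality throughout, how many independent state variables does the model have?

1  (C1 all integral)

bond 4 →Sf1  (source Sf1 imposes f)
bond 3 →J2  (C1 integral (e out))
bond 1 →GY1  (0-jn J2 has e-setter on 3)
bond 0 →GY1  (GY1 both-in/both-out from 1)
bond 2 →J1  (J1 flow already set via bond 0)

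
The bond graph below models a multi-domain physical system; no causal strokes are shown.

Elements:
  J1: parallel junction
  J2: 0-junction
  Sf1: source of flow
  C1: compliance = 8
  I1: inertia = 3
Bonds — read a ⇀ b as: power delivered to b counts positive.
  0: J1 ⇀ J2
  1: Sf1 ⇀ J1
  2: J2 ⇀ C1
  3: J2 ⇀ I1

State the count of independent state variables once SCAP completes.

2  (C1, I1 all integral)

bond 1 stroke→Sf1  (Sf1: flow source, stroke at near end)
bond 0 stroke→J1  (closing 0-jn rule on J1)
bond 2 stroke→J2  (C1: C, integral causality)
bond 3 stroke→I1  (J2: bond 2 brought effort, rest push out)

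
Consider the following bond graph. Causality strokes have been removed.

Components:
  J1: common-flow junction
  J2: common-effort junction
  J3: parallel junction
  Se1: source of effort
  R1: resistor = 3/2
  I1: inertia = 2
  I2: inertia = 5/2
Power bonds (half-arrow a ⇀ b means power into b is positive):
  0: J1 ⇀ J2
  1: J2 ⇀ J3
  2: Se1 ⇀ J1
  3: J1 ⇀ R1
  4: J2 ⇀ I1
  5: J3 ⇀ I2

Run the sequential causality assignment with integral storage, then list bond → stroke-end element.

b2 →J1  (Se1 fixes effort; stroke away)
b4 →I1  (prefer integral on I1)
b5 →I2  (I2 outputs flow p/I2)
b1 →J3  (only one effort-in slot at J3)
b0 →J2  (J2 needs exactly one e-in)
b3 →J1  (J1 flow already set via bond 0)

#0 →J2
#1 →J3
#2 →J1
#3 →J1
#4 →I1
#5 →I2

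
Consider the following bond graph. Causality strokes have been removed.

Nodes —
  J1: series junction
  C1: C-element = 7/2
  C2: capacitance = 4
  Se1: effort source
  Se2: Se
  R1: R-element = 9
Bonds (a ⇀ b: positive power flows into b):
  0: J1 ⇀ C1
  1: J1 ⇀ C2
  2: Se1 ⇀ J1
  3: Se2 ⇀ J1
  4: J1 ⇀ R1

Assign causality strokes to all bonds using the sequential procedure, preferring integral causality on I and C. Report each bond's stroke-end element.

β0 stroke at J1
β1 stroke at J1
β2 stroke at J1
β3 stroke at J1
β4 stroke at R1

#2 stroke→J1  (Se1 (Se) sets effort on bond)
#3 stroke→J1  (Se2: effort source, stroke at far end)
#0 stroke→J1  (C1: C, integral causality)
#1 stroke→J1  (C2 integral (e out))
#4 stroke→R1  (only one flow-in slot at J1)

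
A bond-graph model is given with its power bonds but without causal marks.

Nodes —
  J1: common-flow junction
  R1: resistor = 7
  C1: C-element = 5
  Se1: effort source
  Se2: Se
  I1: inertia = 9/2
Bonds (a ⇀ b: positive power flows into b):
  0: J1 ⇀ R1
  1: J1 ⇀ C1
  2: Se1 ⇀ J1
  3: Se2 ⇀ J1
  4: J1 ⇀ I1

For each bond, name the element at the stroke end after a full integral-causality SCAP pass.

bond 2 stroke→J1  (Se1 (Se) sets effort on bond)
bond 3 stroke→J1  (Se2 fixes effort; stroke away)
bond 1 stroke→J1  (prefer integral on C1)
bond 4 stroke→I1  (prefer integral on I1)
bond 0 stroke→J1  (1-jn J1 has f-setter on 4)

bond 0 →J1
bond 1 →J1
bond 2 →J1
bond 3 →J1
bond 4 →I1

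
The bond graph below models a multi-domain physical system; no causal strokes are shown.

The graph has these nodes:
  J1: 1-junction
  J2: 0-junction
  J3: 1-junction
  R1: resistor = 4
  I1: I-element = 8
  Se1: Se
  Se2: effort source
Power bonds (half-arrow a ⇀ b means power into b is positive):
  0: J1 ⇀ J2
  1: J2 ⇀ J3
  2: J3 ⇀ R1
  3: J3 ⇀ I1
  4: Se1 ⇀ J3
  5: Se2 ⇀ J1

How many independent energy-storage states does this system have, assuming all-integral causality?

#4 |J3  (Se1 (Se) sets effort on bond)
#5 |J1  (source Se2 imposes e)
#0 |J2  (J1: last free bond brings flow in)
#1 |J3  (J2: bond 0 brought effort, rest push out)
#3 |I1  (I1 integral (f out))
#2 |J3  (J3: bond 3 brought flow, rest push out)

1  (I1 all integral)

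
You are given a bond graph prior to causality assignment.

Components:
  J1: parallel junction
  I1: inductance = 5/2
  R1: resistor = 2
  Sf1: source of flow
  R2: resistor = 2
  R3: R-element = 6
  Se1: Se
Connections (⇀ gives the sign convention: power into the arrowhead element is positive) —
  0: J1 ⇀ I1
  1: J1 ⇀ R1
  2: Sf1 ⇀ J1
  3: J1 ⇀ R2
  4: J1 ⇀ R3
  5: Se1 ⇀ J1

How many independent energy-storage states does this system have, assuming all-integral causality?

1  (I1 all integral)

bond 2 stroke→Sf1  (Sf1: flow source, stroke at near end)
bond 5 stroke→J1  (Se1 fixes effort; stroke away)
bond 0 stroke→I1  (0-jn J1 has e-setter on 5)
bond 1 stroke→R1  (common-e at J1 fixed by 5)
bond 3 stroke→R2  (J1 effort already set via bond 5)
bond 4 stroke→R3  (J1: bond 5 brought effort, rest push out)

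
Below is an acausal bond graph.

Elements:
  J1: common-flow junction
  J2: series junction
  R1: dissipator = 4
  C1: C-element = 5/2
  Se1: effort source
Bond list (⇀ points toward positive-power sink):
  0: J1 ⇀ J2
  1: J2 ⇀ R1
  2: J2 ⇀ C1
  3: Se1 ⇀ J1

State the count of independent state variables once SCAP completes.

β3 →J1  (Se1 fixes effort; stroke away)
β0 →J2  (only one flow-in slot at J1)
β2 →J2  (C1: C, integral causality)
β1 →R1  (J2 needs exactly one f-in)

1  (C1 all integral)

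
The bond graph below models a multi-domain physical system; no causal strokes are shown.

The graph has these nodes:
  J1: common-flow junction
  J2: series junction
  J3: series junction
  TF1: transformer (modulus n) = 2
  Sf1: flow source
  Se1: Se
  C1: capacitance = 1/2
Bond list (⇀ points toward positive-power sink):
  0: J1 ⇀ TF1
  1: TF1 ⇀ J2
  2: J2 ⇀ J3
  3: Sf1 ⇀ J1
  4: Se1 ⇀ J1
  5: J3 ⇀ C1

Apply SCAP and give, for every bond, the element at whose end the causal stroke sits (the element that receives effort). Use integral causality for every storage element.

β3 →Sf1  (source Sf1 imposes f)
β4 →J1  (Se1 (Se) sets effort on bond)
β0 →J1  (J1: bond 3 brought flow, rest push out)
β1 →TF1  (TF TF1: opposite of bond 0)
β2 →J2  (common-f at J2 fixed by 1)
β5 →J3  (1-jn J3 has f-setter on 2)

#0 |J1
#1 |TF1
#2 |J2
#3 |Sf1
#4 |J1
#5 |J3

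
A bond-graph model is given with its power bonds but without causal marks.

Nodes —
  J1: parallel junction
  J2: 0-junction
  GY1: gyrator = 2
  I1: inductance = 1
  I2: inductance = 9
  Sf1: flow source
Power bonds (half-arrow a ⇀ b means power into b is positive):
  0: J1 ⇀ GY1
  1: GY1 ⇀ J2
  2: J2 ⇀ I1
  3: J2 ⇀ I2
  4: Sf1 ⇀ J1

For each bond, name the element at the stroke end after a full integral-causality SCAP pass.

β0 →J1
β1 →J2
β2 →I1
β3 →I2
β4 →Sf1

#4 stroke at Sf1  (Sf1: flow source, stroke at near end)
#0 stroke at J1  (closing 0-jn rule on J1)
#1 stroke at J2  (GY1: gyrator matches bond 0)
#2 stroke at I1  (common-e at J2 fixed by 1)
#3 stroke at I2  (J2: bond 1 brought effort, rest push out)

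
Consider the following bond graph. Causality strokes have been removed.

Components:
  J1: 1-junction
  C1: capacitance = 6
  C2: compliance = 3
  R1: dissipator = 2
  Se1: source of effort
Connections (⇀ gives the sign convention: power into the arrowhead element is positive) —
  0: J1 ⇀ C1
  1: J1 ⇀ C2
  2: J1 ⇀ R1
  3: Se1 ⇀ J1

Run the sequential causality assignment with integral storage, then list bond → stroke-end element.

β3 stroke→J1  (Se1 (Se) sets effort on bond)
β0 stroke→J1  (C1: C, integral causality)
β1 stroke→J1  (C2: C, integral causality)
β2 stroke→R1  (J1: last free bond brings flow in)

β0 stroke at J1
β1 stroke at J1
β2 stroke at R1
β3 stroke at J1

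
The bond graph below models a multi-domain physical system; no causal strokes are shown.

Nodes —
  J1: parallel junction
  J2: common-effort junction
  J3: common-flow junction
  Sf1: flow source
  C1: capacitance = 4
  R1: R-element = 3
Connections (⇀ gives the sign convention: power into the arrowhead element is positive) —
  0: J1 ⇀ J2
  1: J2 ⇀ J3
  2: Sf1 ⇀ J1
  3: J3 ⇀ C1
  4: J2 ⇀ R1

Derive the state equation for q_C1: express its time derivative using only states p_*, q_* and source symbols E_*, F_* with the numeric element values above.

β2 stroke at Sf1  (Sf1: flow source, stroke at near end)
β0 stroke at J1  (closing 0-jn rule on J1)
β3 stroke at J3  (C1 integral (e out))
β1 stroke at J2  (J3 needs exactly one f-in)
β4 stroke at R1  (J2 effort already set via bond 1)

dq_C1/dt = F_Sf1 - q_C1/12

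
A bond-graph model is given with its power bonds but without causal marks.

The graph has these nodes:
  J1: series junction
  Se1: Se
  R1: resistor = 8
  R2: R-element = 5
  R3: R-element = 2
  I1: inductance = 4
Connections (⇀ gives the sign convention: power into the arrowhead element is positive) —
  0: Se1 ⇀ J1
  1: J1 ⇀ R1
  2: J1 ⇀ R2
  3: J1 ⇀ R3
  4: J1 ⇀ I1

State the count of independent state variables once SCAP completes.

1  (I1 all integral)

β0 |J1  (Se1 fixes effort; stroke away)
β4 |I1  (prefer integral on I1)
β1 |J1  (J1: bond 4 brought flow, rest push out)
β2 |J1  (J1: bond 4 brought flow, rest push out)
β3 |J1  (1-jn J1 has f-setter on 4)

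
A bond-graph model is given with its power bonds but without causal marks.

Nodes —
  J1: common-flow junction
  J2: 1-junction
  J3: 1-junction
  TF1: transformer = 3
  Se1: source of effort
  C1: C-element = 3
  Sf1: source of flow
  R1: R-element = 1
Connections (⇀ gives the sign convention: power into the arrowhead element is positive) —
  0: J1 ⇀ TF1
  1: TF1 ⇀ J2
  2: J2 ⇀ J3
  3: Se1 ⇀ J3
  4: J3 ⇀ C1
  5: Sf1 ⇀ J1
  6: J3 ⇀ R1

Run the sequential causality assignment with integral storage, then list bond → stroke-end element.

#0 |J1
#1 |TF1
#2 |J2
#3 |J3
#4 |J3
#5 |Sf1
#6 |J3

bond 3 stroke→J3  (Se1 fixes effort; stroke away)
bond 5 stroke→Sf1  (Sf1 fixes flow; stroke at Sf1)
bond 0 stroke→J1  (1-jn J1 has f-setter on 5)
bond 1 stroke→TF1  (through TF1, causality passes straight; one stroke at TF1)
bond 2 stroke→J2  (common-f at J2 fixed by 1)
bond 4 stroke→J3  (J3 flow already set via bond 2)
bond 6 stroke→J3  (J3: bond 2 brought flow, rest push out)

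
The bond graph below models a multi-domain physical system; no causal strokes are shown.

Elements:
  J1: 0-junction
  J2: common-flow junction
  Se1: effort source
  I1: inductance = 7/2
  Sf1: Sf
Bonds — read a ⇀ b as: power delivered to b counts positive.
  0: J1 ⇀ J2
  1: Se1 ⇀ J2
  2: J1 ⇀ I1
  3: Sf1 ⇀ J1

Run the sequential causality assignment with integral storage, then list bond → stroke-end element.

#0 →J1
#1 →J2
#2 →I1
#3 →Sf1

β1 →J2  (Se1 fixes effort; stroke away)
β3 →Sf1  (Sf1 (Sf) sets flow on bond)
β0 →J1  (only one flow-in slot at J2)
β2 →I1  (J1: bond 0 brought effort, rest push out)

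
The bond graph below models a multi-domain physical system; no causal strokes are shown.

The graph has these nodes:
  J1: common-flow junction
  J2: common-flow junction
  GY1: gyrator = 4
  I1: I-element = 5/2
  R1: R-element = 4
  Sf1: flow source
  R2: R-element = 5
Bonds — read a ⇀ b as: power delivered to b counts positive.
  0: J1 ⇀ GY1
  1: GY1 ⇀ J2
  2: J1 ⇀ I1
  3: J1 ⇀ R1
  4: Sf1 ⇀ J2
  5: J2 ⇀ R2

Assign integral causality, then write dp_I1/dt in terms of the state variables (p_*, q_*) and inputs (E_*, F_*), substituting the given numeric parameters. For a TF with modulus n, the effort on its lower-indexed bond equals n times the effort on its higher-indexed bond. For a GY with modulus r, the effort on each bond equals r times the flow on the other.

bond 4 stroke at Sf1  (Sf1: flow source, stroke at near end)
bond 1 stroke at J2  (1-jn J2 has f-setter on 4)
bond 5 stroke at J2  (1-jn J2 has f-setter on 4)
bond 0 stroke at J1  (GY GY1: same side as bond 1)
bond 2 stroke at I1  (prefer integral on I1)
bond 3 stroke at J1  (1-jn J1 has f-setter on 2)

dp_I1/dt = -4*F_Sf1 - 8*p_I1/5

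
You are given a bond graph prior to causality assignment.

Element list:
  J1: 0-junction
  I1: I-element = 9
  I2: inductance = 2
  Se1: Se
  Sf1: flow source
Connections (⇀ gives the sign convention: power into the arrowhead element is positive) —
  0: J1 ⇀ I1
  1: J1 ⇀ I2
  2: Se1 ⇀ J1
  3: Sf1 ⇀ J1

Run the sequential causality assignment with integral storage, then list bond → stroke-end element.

bond 0 stroke→I1
bond 1 stroke→I2
bond 2 stroke→J1
bond 3 stroke→Sf1

#2 →J1  (Se1: effort source, stroke at far end)
#3 →Sf1  (source Sf1 imposes f)
#0 →I1  (J1: bond 2 brought effort, rest push out)
#1 →I2  (0-jn J1 has e-setter on 2)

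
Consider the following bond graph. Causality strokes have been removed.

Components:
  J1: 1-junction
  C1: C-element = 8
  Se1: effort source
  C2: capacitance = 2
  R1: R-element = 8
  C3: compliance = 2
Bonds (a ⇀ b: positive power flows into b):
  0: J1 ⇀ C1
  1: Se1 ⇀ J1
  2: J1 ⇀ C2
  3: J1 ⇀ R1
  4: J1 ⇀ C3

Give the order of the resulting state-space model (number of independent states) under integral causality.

β1 stroke at J1  (Se1 fixes effort; stroke away)
β0 stroke at J1  (C1 integral (e out))
β2 stroke at J1  (C2: C, integral causality)
β4 stroke at J1  (prefer integral on C3)
β3 stroke at R1  (only one flow-in slot at J1)

3  (C1, C2, C3 all integral)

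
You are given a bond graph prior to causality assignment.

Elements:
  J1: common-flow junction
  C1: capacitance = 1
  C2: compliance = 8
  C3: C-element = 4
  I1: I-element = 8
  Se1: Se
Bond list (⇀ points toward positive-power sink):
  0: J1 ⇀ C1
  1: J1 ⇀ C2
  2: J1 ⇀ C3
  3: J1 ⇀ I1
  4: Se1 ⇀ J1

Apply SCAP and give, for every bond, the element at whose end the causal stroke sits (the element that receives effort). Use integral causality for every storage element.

β0 stroke at J1
β1 stroke at J1
β2 stroke at J1
β3 stroke at I1
β4 stroke at J1

bond 4 stroke at J1  (Se1 fixes effort; stroke away)
bond 0 stroke at J1  (C1 integral (e out))
bond 1 stroke at J1  (prefer integral on C2)
bond 2 stroke at J1  (C3 outputs effort q/C3)
bond 3 stroke at I1  (J1 needs exactly one f-in)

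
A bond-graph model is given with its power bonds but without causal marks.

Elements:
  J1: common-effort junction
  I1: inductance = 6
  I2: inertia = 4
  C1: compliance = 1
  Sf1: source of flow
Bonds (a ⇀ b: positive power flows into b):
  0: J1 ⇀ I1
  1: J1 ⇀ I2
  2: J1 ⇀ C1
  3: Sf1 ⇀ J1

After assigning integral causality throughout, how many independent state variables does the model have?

3  (C1, I1, I2 all integral)

β3 stroke at Sf1  (Sf1: flow source, stroke at near end)
β0 stroke at I1  (I1 outputs flow p/I1)
β1 stroke at I2  (I2 outputs flow p/I2)
β2 stroke at J1  (only one effort-in slot at J1)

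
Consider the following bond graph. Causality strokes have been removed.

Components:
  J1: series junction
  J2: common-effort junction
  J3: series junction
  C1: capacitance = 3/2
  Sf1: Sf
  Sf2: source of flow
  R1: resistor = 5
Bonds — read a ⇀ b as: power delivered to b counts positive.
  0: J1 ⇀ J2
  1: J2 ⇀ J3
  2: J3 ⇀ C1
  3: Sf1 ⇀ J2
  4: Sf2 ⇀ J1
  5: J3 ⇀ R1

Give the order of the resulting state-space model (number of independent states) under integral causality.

b3 stroke→Sf1  (source Sf1 imposes f)
b4 stroke→Sf2  (Sf2 fixes flow; stroke at Sf2)
b0 stroke→J1  (J1: bond 4 brought flow, rest push out)
b1 stroke→J2  (closing 0-jn rule on J2)
b2 stroke→J3  (common-f at J3 fixed by 1)
b5 stroke→J3  (J3: bond 1 brought flow, rest push out)

1  (C1 all integral)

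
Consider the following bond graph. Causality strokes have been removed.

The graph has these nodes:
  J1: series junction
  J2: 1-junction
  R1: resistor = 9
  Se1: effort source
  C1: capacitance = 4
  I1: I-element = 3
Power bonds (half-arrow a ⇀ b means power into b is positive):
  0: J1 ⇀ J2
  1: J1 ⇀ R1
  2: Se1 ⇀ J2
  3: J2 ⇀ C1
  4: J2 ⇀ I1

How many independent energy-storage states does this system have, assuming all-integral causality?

2  (C1, I1 all integral)

bond 2 |J2  (Se1 (Se) sets effort on bond)
bond 3 |J2  (C1 integral (e out))
bond 4 |I1  (prefer integral on I1)
bond 0 |J2  (J2 flow already set via bond 4)
bond 1 |J1  (J1: bond 0 brought flow, rest push out)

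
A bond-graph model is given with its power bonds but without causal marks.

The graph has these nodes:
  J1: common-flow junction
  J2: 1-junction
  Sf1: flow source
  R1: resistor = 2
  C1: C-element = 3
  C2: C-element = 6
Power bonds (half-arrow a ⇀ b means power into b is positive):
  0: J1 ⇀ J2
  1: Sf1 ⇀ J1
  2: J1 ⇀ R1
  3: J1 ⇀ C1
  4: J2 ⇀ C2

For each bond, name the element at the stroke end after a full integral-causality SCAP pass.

b0 stroke at J1
b1 stroke at Sf1
b2 stroke at J1
b3 stroke at J1
b4 stroke at J2

b1 |Sf1  (Sf1 (Sf) sets flow on bond)
b0 |J1  (1-jn J1 has f-setter on 1)
b2 |J1  (common-f at J1 fixed by 1)
b3 |J1  (J1: bond 1 brought flow, rest push out)
b4 |J2  (J2 flow already set via bond 0)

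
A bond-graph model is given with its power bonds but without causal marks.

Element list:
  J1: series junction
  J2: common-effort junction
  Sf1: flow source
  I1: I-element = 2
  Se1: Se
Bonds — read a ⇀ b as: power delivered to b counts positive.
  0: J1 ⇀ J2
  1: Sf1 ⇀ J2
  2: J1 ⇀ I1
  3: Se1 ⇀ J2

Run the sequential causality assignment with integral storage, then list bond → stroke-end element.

#0 →J1
#1 →Sf1
#2 →I1
#3 →J2

bond 1 →Sf1  (Sf1 fixes flow; stroke at Sf1)
bond 3 →J2  (Se1 fixes effort; stroke away)
bond 0 →J1  (common-e at J2 fixed by 3)
bond 2 →I1  (J1 needs exactly one f-in)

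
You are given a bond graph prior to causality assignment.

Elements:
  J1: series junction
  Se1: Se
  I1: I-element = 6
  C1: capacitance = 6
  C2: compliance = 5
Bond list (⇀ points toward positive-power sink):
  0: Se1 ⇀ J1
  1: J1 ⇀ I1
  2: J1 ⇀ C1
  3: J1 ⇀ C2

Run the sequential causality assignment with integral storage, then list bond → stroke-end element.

b0 stroke→J1
b1 stroke→I1
b2 stroke→J1
b3 stroke→J1

bond 0 stroke→J1  (Se1 (Se) sets effort on bond)
bond 1 stroke→I1  (I1 outputs flow p/I1)
bond 2 stroke→J1  (J1: bond 1 brought flow, rest push out)
bond 3 stroke→J1  (common-f at J1 fixed by 1)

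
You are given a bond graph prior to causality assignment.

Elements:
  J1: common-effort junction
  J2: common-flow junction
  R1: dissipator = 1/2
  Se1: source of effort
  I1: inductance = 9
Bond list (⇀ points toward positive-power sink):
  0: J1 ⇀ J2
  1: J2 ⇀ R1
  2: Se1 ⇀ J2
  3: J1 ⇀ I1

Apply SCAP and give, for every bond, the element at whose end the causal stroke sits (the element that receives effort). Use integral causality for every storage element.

bond 0 stroke at J1
bond 1 stroke at J2
bond 2 stroke at J2
bond 3 stroke at I1

b2 |J2  (Se1: effort source, stroke at far end)
b3 |I1  (I1 outputs flow p/I1)
b0 |J1  (closing 0-jn rule on J1)
b1 |J2  (J2: bond 0 brought flow, rest push out)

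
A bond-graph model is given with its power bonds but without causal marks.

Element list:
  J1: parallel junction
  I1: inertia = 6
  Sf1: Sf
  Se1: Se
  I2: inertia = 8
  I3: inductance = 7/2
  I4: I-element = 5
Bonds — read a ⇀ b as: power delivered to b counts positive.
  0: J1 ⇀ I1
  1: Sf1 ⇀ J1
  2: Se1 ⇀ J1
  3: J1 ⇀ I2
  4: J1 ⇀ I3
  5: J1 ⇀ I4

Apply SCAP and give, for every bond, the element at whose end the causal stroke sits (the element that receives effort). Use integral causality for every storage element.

b0 stroke→I1
b1 stroke→Sf1
b2 stroke→J1
b3 stroke→I2
b4 stroke→I3
b5 stroke→I4

#1 →Sf1  (Sf1 (Sf) sets flow on bond)
#2 →J1  (Se1 fixes effort; stroke away)
#0 →I1  (common-e at J1 fixed by 2)
#3 →I2  (common-e at J1 fixed by 2)
#4 →I3  (J1: bond 2 brought effort, rest push out)
#5 →I4  (J1 effort already set via bond 2)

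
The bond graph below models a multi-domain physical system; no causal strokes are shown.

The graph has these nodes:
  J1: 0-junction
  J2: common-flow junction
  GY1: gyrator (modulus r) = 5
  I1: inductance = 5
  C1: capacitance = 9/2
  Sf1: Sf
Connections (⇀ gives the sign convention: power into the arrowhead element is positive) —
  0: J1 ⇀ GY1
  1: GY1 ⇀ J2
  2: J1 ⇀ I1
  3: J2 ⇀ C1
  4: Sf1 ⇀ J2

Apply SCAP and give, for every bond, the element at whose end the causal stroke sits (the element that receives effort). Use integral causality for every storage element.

bond 0 stroke→J1
bond 1 stroke→J2
bond 2 stroke→I1
bond 3 stroke→J2
bond 4 stroke→Sf1

bond 4 stroke→Sf1  (Sf1 fixes flow; stroke at Sf1)
bond 1 stroke→J2  (1-jn J2 has f-setter on 4)
bond 3 stroke→J2  (common-f at J2 fixed by 4)
bond 0 stroke→J1  (GY GY1: same side as bond 1)
bond 2 stroke→I1  (common-e at J1 fixed by 0)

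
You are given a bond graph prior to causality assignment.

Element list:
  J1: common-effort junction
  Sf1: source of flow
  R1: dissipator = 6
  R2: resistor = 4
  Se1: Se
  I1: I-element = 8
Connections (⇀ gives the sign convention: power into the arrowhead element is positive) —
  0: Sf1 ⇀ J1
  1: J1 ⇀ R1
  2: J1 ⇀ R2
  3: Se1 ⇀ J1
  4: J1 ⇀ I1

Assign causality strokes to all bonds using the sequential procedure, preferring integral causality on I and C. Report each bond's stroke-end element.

β0 |Sf1  (source Sf1 imposes f)
β3 |J1  (source Se1 imposes e)
β1 |R1  (J1 effort already set via bond 3)
β2 |R2  (0-jn J1 has e-setter on 3)
β4 |I1  (0-jn J1 has e-setter on 3)

bond 0 →Sf1
bond 1 →R1
bond 2 →R2
bond 3 →J1
bond 4 →I1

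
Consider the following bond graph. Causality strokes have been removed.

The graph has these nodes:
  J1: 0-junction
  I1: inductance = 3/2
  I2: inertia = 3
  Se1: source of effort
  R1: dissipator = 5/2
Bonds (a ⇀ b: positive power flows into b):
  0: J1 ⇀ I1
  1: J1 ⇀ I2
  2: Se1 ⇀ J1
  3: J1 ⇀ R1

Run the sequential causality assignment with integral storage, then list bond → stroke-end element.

b0 stroke at I1
b1 stroke at I2
b2 stroke at J1
b3 stroke at R1

#2 stroke→J1  (source Se1 imposes e)
#0 stroke→I1  (common-e at J1 fixed by 2)
#1 stroke→I2  (J1 effort already set via bond 2)
#3 stroke→R1  (common-e at J1 fixed by 2)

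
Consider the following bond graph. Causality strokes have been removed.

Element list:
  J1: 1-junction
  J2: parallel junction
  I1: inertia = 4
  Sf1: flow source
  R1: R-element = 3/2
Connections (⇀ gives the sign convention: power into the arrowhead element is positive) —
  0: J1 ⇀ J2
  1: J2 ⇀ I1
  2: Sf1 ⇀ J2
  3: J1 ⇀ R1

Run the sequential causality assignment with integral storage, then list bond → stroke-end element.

b2 stroke at Sf1  (source Sf1 imposes f)
b1 stroke at I1  (I1 outputs flow p/I1)
b0 stroke at J2  (J2 needs exactly one e-in)
b3 stroke at J1  (common-f at J1 fixed by 0)

#0 →J2
#1 →I1
#2 →Sf1
#3 →J1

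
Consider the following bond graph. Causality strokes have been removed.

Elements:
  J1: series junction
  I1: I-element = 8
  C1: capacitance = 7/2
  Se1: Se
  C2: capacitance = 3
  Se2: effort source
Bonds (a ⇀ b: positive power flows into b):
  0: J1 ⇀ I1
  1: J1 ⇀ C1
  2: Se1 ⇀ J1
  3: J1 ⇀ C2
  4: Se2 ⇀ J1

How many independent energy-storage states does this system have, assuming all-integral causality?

3  (C1, C2, I1 all integral)

bond 2 stroke at J1  (Se1: effort source, stroke at far end)
bond 4 stroke at J1  (Se2 fixes effort; stroke away)
bond 0 stroke at I1  (I1 outputs flow p/I1)
bond 1 stroke at J1  (common-f at J1 fixed by 0)
bond 3 stroke at J1  (J1: bond 0 brought flow, rest push out)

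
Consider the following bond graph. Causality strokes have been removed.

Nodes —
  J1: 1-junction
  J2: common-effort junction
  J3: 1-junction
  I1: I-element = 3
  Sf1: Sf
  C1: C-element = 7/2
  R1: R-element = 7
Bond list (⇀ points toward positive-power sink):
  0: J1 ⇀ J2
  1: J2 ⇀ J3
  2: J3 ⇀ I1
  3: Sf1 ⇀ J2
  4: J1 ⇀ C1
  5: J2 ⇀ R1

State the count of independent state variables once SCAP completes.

#3 |Sf1  (Sf1 (Sf) sets flow on bond)
#2 |I1  (prefer integral on I1)
#1 |J3  (common-f at J3 fixed by 2)
#4 |J1  (C1: C, integral causality)
#0 |J2  (J1: last free bond brings flow in)
#5 |R1  (common-e at J2 fixed by 0)

2  (C1, I1 all integral)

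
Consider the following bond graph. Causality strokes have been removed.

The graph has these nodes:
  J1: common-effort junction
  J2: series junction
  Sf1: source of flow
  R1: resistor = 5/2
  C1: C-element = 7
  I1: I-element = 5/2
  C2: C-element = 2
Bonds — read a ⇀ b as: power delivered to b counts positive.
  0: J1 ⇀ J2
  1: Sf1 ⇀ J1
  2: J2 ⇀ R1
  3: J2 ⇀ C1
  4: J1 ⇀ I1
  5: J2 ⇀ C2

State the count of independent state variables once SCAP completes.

#1 →Sf1  (Sf1 (Sf) sets flow on bond)
#3 →J2  (prefer integral on C1)
#4 →I1  (prefer integral on I1)
#0 →J1  (closing 0-jn rule on J1)
#2 →J2  (J2 flow already set via bond 0)
#5 →J2  (common-f at J2 fixed by 0)

3  (C1, C2, I1 all integral)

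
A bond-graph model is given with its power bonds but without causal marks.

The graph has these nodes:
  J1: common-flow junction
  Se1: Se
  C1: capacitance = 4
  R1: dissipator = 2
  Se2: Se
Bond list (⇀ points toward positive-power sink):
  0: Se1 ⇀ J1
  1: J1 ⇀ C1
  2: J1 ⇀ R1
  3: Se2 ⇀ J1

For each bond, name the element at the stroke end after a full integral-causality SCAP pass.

β0 stroke at J1
β1 stroke at J1
β2 stroke at R1
β3 stroke at J1

b0 →J1  (Se1 fixes effort; stroke away)
b3 →J1  (source Se2 imposes e)
b1 →J1  (C1 outputs effort q/C1)
b2 →R1  (only one flow-in slot at J1)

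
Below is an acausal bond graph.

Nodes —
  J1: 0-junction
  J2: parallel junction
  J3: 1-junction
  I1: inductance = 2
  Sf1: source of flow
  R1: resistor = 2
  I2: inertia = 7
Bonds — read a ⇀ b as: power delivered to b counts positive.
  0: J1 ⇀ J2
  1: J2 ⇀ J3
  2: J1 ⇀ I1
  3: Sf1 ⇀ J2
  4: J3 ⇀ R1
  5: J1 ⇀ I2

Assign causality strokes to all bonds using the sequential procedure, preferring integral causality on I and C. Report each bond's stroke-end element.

#0 stroke at J1
#1 stroke at J2
#2 stroke at I1
#3 stroke at Sf1
#4 stroke at J3
#5 stroke at I2

bond 3 stroke at Sf1  (Sf1: flow source, stroke at near end)
bond 2 stroke at I1  (I1: I, integral causality)
bond 5 stroke at I2  (prefer integral on I2)
bond 0 stroke at J1  (only one effort-in slot at J1)
bond 1 stroke at J2  (J2 needs exactly one e-in)
bond 4 stroke at J3  (J3: bond 1 brought flow, rest push out)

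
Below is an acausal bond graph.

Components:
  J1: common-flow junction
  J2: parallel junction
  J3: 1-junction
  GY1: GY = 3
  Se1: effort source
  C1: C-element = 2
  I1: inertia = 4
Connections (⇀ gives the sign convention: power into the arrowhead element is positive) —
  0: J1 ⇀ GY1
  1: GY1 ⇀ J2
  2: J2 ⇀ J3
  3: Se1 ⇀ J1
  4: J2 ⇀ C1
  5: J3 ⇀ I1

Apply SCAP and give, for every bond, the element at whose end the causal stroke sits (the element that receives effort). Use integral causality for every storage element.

bond 3 stroke at J1  (source Se1 imposes e)
bond 0 stroke at GY1  (J1: last free bond brings flow in)
bond 1 stroke at GY1  (GY GY1: same side as bond 0)
bond 4 stroke at J2  (prefer integral on C1)
bond 2 stroke at J3  (0-jn J2 has e-setter on 4)
bond 5 stroke at I1  (J3: last free bond brings flow in)

β0 →GY1
β1 →GY1
β2 →J3
β3 →J1
β4 →J2
β5 →I1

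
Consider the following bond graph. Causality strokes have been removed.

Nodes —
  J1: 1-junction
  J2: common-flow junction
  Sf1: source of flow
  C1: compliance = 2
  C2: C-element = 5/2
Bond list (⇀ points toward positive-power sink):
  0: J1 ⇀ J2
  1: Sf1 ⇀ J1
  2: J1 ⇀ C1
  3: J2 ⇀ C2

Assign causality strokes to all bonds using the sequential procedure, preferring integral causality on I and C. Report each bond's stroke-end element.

β1 stroke→Sf1  (source Sf1 imposes f)
β0 stroke→J1  (J1: bond 1 brought flow, rest push out)
β2 stroke→J1  (common-f at J1 fixed by 1)
β3 stroke→J2  (J2: bond 0 brought flow, rest push out)

b0 stroke→J1
b1 stroke→Sf1
b2 stroke→J1
b3 stroke→J2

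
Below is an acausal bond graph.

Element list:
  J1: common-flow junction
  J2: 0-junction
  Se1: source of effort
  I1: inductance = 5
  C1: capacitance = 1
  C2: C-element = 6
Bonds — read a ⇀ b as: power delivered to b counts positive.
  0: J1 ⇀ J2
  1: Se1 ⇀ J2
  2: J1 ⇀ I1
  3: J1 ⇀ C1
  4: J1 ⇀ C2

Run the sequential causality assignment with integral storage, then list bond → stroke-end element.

β1 →J2  (Se1 fixes effort; stroke away)
β0 →J1  (common-e at J2 fixed by 1)
β2 →I1  (I1: I, integral causality)
β3 →J1  (J1: bond 2 brought flow, rest push out)
β4 →J1  (J1: bond 2 brought flow, rest push out)

bond 0 →J1
bond 1 →J2
bond 2 →I1
bond 3 →J1
bond 4 →J1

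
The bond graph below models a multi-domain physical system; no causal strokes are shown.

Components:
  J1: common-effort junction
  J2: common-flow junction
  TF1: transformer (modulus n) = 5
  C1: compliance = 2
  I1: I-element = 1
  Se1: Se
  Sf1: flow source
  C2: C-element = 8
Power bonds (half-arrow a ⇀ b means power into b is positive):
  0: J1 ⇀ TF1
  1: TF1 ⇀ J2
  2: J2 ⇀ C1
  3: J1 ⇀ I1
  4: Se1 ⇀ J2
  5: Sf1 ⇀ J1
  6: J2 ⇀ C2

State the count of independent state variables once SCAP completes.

b4 |J2  (source Se1 imposes e)
b5 |Sf1  (source Sf1 imposes f)
b2 |J2  (C1: C, integral causality)
b3 |I1  (I1 outputs flow p/I1)
b0 |J1  (J1 needs exactly one e-in)
b1 |TF1  (TF TF1: opposite of bond 0)
b6 |J2  (common-f at J2 fixed by 1)

3  (C1, C2, I1 all integral)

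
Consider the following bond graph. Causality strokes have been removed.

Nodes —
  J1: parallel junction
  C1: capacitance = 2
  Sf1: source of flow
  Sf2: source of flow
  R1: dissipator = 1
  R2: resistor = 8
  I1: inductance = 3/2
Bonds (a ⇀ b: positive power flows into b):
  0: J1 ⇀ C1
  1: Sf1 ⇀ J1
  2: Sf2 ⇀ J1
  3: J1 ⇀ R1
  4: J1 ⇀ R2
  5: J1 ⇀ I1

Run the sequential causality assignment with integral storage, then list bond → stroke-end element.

#0 stroke at J1
#1 stroke at Sf1
#2 stroke at Sf2
#3 stroke at R1
#4 stroke at R2
#5 stroke at I1

#1 |Sf1  (Sf1 fixes flow; stroke at Sf1)
#2 |Sf2  (Sf2 (Sf) sets flow on bond)
#0 |J1  (prefer integral on C1)
#3 |R1  (J1 effort already set via bond 0)
#4 |R2  (0-jn J1 has e-setter on 0)
#5 |I1  (common-e at J1 fixed by 0)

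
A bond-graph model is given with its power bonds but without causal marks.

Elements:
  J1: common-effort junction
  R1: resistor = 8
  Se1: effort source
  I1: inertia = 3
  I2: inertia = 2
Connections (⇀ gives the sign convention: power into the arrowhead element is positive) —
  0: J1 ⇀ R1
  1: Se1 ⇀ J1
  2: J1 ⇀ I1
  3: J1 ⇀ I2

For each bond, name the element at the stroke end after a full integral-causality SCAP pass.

β0 stroke→R1
β1 stroke→J1
β2 stroke→I1
β3 stroke→I2

b1 stroke at J1  (Se1: effort source, stroke at far end)
b0 stroke at R1  (J1: bond 1 brought effort, rest push out)
b2 stroke at I1  (J1: bond 1 brought effort, rest push out)
b3 stroke at I2  (0-jn J1 has e-setter on 1)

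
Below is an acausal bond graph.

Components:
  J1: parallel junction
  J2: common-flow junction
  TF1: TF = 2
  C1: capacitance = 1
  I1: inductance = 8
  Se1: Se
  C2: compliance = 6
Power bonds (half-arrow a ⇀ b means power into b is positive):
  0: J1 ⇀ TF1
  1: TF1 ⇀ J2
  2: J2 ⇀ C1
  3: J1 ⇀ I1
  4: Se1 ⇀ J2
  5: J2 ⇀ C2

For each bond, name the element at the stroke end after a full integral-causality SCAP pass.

#0 →J1
#1 →TF1
#2 →J2
#3 →I1
#4 →J2
#5 →J2

bond 4 →J2  (Se1: effort source, stroke at far end)
bond 2 →J2  (C1: C, integral causality)
bond 3 →I1  (I1 outputs flow p/I1)
bond 0 →J1  (J1 needs exactly one e-in)
bond 1 →TF1  (through TF1, causality passes straight; one stroke at TF1)
bond 5 →J2  (J2 flow already set via bond 1)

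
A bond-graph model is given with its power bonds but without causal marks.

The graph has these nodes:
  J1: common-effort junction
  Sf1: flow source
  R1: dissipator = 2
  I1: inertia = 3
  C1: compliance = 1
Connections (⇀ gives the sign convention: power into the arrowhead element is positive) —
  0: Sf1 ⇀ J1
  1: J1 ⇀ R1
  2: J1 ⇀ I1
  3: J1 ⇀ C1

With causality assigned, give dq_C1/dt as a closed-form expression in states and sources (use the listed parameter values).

b0 |Sf1  (Sf1: flow source, stroke at near end)
b2 |I1  (I1 outputs flow p/I1)
b3 |J1  (C1 outputs effort q/C1)
b1 |R1  (common-e at J1 fixed by 3)

dq_C1/dt = F_Sf1 - p_I1/3 - q_C1/2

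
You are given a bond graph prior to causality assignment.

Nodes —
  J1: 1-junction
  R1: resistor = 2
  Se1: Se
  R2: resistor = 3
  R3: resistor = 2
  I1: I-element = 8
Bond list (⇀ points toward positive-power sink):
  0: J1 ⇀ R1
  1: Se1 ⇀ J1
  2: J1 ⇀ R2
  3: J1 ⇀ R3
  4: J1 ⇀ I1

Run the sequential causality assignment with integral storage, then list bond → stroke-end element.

#1 stroke at J1  (Se1 fixes effort; stroke away)
#4 stroke at I1  (I1: I, integral causality)
#0 stroke at J1  (J1: bond 4 brought flow, rest push out)
#2 stroke at J1  (J1: bond 4 brought flow, rest push out)
#3 stroke at J1  (common-f at J1 fixed by 4)

β0 stroke at J1
β1 stroke at J1
β2 stroke at J1
β3 stroke at J1
β4 stroke at I1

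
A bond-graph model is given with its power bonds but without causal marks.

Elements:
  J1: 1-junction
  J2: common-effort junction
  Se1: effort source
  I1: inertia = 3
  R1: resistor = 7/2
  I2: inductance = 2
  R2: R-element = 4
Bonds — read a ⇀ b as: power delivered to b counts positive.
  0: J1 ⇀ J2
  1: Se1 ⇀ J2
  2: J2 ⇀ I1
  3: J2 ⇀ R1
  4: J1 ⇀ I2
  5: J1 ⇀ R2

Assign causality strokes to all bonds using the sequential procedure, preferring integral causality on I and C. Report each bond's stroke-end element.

β1 |J2  (Se1 fixes effort; stroke away)
β0 |J1  (J2 effort already set via bond 1)
β2 |I1  (J2 effort already set via bond 1)
β3 |R1  (0-jn J2 has e-setter on 1)
β4 |I2  (I2 outputs flow p/I2)
β5 |J1  (J1 flow already set via bond 4)

#0 stroke→J1
#1 stroke→J2
#2 stroke→I1
#3 stroke→R1
#4 stroke→I2
#5 stroke→J1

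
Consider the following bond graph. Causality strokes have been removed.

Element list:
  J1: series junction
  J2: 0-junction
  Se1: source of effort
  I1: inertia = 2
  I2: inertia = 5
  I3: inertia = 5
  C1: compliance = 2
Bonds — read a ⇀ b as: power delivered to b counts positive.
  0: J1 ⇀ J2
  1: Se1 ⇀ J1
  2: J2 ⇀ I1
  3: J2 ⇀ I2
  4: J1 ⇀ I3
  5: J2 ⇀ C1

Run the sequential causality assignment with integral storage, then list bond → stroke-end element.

bond 1 →J1  (Se1: effort source, stroke at far end)
bond 2 →I1  (I1 integral (f out))
bond 3 →I2  (I2 outputs flow p/I2)
bond 4 →I3  (I3 integral (f out))
bond 0 →J1  (J1: bond 4 brought flow, rest push out)
bond 5 →J2  (J2 needs exactly one e-in)

#0 |J1
#1 |J1
#2 |I1
#3 |I2
#4 |I3
#5 |J2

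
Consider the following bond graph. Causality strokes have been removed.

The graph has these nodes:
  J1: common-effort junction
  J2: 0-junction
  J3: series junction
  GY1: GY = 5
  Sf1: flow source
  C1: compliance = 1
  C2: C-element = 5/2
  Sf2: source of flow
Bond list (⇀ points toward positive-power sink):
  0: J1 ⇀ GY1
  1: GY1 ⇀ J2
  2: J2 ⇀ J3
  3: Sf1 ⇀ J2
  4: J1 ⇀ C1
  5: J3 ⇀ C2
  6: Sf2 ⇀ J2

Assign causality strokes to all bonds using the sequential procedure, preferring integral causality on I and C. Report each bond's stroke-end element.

#0 stroke→GY1
#1 stroke→GY1
#2 stroke→J2
#3 stroke→Sf1
#4 stroke→J1
#5 stroke→J3
#6 stroke→Sf2

b3 →Sf1  (Sf1 (Sf) sets flow on bond)
b6 →Sf2  (Sf2 fixes flow; stroke at Sf2)
b4 →J1  (prefer integral on C1)
b0 →GY1  (0-jn J1 has e-setter on 4)
b1 →GY1  (through GY1, causality inverts; strokes same side of GY1)
b2 →J2  (J2 needs exactly one e-in)
b5 →J3  (common-f at J3 fixed by 2)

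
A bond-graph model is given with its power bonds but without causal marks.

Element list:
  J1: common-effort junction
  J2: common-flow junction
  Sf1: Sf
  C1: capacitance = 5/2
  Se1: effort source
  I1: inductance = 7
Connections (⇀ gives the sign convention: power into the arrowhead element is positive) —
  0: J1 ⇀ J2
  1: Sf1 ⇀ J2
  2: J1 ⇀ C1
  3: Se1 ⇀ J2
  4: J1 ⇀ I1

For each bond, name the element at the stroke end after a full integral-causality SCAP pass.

β0 →J2
β1 →Sf1
β2 →J1
β3 →J2
β4 →I1

b1 →Sf1  (Sf1 (Sf) sets flow on bond)
b3 →J2  (Se1 fixes effort; stroke away)
b0 →J2  (1-jn J2 has f-setter on 1)
b2 →J1  (prefer integral on C1)
b4 →I1  (0-jn J1 has e-setter on 2)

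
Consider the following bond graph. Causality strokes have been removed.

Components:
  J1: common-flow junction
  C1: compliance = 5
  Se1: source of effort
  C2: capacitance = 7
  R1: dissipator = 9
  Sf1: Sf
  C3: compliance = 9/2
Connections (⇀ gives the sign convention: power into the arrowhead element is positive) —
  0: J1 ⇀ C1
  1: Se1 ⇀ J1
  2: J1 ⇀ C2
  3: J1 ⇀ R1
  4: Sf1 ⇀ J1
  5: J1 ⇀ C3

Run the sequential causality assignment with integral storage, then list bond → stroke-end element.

β1 |J1  (Se1 (Se) sets effort on bond)
β4 |Sf1  (Sf1: flow source, stroke at near end)
β0 |J1  (J1 flow already set via bond 4)
β2 |J1  (J1 flow already set via bond 4)
β3 |J1  (J1: bond 4 brought flow, rest push out)
β5 |J1  (J1: bond 4 brought flow, rest push out)

bond 0 →J1
bond 1 →J1
bond 2 →J1
bond 3 →J1
bond 4 →Sf1
bond 5 →J1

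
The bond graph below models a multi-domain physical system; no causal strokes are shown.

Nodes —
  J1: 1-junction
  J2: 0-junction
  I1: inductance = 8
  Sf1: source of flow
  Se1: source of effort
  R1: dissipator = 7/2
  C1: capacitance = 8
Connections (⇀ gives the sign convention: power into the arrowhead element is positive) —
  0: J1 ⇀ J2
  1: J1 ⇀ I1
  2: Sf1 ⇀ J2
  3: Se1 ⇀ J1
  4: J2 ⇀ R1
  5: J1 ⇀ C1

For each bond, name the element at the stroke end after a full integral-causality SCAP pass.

β0 stroke→J1
β1 stroke→I1
β2 stroke→Sf1
β3 stroke→J1
β4 stroke→J2
β5 stroke→J1

bond 2 |Sf1  (Sf1: flow source, stroke at near end)
bond 3 |J1  (Se1 (Se) sets effort on bond)
bond 1 |I1  (I1 outputs flow p/I1)
bond 0 |J1  (1-jn J1 has f-setter on 1)
bond 5 |J1  (1-jn J1 has f-setter on 1)
bond 4 |J2  (closing 0-jn rule on J2)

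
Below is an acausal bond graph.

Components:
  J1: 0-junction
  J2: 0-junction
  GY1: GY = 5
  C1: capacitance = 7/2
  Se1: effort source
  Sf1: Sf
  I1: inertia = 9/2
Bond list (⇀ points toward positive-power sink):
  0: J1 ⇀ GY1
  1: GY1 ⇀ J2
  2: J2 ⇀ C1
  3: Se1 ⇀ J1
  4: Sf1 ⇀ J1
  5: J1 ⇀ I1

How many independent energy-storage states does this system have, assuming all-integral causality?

2  (C1, I1 all integral)

#3 stroke at J1  (source Se1 imposes e)
#4 stroke at Sf1  (Sf1 fixes flow; stroke at Sf1)
#0 stroke at GY1  (common-e at J1 fixed by 3)
#5 stroke at I1  (J1 effort already set via bond 3)
#1 stroke at GY1  (GY GY1: same side as bond 0)
#2 stroke at J2  (closing 0-jn rule on J2)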